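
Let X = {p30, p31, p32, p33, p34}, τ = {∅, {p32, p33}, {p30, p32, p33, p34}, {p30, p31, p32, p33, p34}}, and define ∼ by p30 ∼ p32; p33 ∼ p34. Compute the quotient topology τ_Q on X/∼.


X/∼ = {[p30=p32], [p31], [p33=p34]}; |τ_Q| = 3.

Equivalence classes: [p30=p32], [p31], [p33=p34].
Quotient map π: X → X/∼ sends p30 ↦ [p30=p32], p31 ↦ [p31], p32 ↦ [p30=p32], p33 ↦ [p33=p34], p34 ↦ [p33=p34].
For each subset V ⊆ X/∼, compute π^{-1}(V) ⊆ X and check whether π^{-1}(V) ∈ τ. V is open in τ_Q iff π^{-1}(V) ∈ τ.
  V = {}: π^{-1}(V) = ∅ ∈ τ ✓.
  V = {[p30=p32]}: π^{-1}(V) = {p30, p32} ∉ τ ✗.
  V = {[p31]}: π^{-1}(V) = {p31} ∉ τ ✗.
  V = {[p30=p32], [p31]}: π^{-1}(V) = {p30, p31, p32} ∉ τ ✗.
  V = {[p33=p34]}: π^{-1}(V) = {p33, p34} ∉ τ ✗.
  V = {[p30=p32], [p33=p34]}: π^{-1}(V) = {p30, p32, p33, p34} ∈ τ ✓.
  V = {[p31], [p33=p34]}: π^{-1}(V) = {p31, p33, p34} ∉ τ ✗.
  V = {[p30=p32], [p31], [p33=p34]}: π^{-1}(V) = {p30, p31, p32, p33, p34} ∈ τ ✓.
Open sets in the quotient: τ_Q = {{}, {[p30=p32], [p33=p34]}, {[p30=p32], [p31], [p33=p34]}} (3 elements).


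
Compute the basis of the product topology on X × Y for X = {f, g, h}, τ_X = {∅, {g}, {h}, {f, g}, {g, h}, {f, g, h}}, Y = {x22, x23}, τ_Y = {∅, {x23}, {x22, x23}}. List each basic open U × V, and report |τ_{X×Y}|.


Basis B = {∅ × ∅, {g} × {x23}, {h} × {x23}, {f, g} × {x23}, {g} × {x22, x23}, {g, h} × {x23}, {h} × {x22, x23}, {f, g, h} × {x23}, {f, g} × {x22, x23}, {g, h} × {x22, x23}, {f, g, h} × {x22, x23}}; |τ_{X×Y}| = 18.

Enumerate products U × V with U ∈ τ_X, V ∈ τ_Y (deduplicated):
  ∅ × ∅ = {} (∅)
  {g} × {x23} = {(g,x23)}
  {h} × {x23} = {(h,x23)}
  {f, g} × {x23} = {(f,x23), (g,x23)}
  {g} × {x22, x23} = {(g,x22), (g,x23)}
  {g, h} × {x23} = {(g,x23), (h,x23)}
  {h} × {x22, x23} = {(h,x22), (h,x23)}
  {f, g, h} × {x23} = {(f,x23), (g,x23), (h,x23)}
  {f, g} × {x22, x23} = {(f,x22), (f,x23), (g,x22), (g,x23)}
  {g, h} × {x22, x23} = {(g,x22), (g,x23), (h,x22), (h,x23)}
  {f, g, h} × {x22, x23} = {(f,x22), (f,x23), (g,x22), (g,x23), (h,x22), (h,x23)}
These 11 distinct sets form the basis B.
Close under arbitrary unions to get τ_{X×Y}; counting gives |τ_{X×Y}| = 18.


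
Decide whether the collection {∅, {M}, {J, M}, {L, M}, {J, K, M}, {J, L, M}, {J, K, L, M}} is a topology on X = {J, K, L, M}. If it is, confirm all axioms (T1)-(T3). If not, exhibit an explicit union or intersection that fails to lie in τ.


τ IS a topology on X.

Axiom (T1): ∅ ∈ τ? Yes; X ∈ τ? Yes.
Axiom (T2/T3): check pairwise unions and intersections of members of τ.
All pairwise intersections and unions checked — each lies in τ. Therefore τ satisfies (T1), (T2), (T3): it IS a topology on X.


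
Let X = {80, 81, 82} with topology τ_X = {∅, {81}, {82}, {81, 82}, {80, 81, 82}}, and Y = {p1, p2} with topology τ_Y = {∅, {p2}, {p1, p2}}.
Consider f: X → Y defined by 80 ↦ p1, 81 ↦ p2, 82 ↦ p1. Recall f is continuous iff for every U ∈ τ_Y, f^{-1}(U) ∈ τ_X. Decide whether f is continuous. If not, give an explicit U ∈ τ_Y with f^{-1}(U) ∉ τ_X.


f IS continuous.

Compute f^{-1}(U) for each U ∈ τ_Y:
  U = ∅: f^{-1}(U) = ∅ ∈ τ_X ✓.
  U = {p2}: f^{-1}(U) = {81} ∈ τ_X ✓.
  U = {p1, p2}: f^{-1}(U) = {80, 81, 82} ∈ τ_X ✓.
Every preimage lies in τ_X, so f IS continuous.


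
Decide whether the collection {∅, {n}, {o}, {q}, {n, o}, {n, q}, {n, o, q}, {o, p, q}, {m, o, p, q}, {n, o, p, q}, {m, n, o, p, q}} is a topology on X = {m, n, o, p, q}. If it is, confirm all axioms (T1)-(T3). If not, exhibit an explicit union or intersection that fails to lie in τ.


τ is NOT a topology on X.

Axiom (T1): ∅ ∈ τ? Yes; X ∈ τ? Yes.
Axiom (T2/T3): check pairwise unions and intersections of members of τ.
Counterexample for (T2): {o} ∪ {q} = {o, q} ∉ τ. Therefore τ is NOT a topology.


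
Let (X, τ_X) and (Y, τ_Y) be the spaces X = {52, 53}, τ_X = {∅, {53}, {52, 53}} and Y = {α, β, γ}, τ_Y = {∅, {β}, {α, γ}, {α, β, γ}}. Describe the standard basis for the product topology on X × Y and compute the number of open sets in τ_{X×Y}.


Basis B = {∅ × ∅, {53} × {β}, {52, 53} × {β}, {53} × {α, γ}, {53} × {α, β, γ}, {52, 53} × {α, γ}, {52, 53} × {α, β, γ}}; |τ_{X×Y}| = 9.

Enumerate products U × V with U ∈ τ_X, V ∈ τ_Y (deduplicated):
  ∅ × ∅ = {} (∅)
  {53} × {β} = {(53,β)}
  {52, 53} × {β} = {(52,β), (53,β)}
  {53} × {α, γ} = {(53,α), (53,γ)}
  {53} × {α, β, γ} = {(53,α), (53,β), (53,γ)}
  {52, 53} × {α, γ} = {(52,α), (52,γ), (53,α), (53,γ)}
  {52, 53} × {α, β, γ} = {(52,α), (52,β), (52,γ), (53,α), (53,β), (53,γ)}
These 7 distinct sets form the basis B.
Close under arbitrary unions to get τ_{X×Y}; counting gives |τ_{X×Y}| = 9.


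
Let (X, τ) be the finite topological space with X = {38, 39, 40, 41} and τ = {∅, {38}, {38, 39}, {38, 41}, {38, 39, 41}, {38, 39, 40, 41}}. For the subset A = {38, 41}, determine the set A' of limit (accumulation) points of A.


A' = {39, 40, 41}

For each x ∈ X, list the open sets U ∈ τ with x ∈ U, then check whether U ∩ (A ∖ {x}) ≠ ∅ for every such U.
  x = 38: open {38} ∋ x has {38} ∩ (A ∖ {38}) = ∅, so x is NOT a limit point.
  x = 39: opens ∋ x are {38, 39}, {38, 39, 41}, {38, 39, 40, 41}; each meets A ∖ {39}, so x IS a limit point.
  x = 40: opens ∋ x are {38, 39, 40, 41}; each meets A ∖ {40}, so x IS a limit point.
  x = 41: opens ∋ x are {38, 41}, {38, 39, 41}, {38, 39, 40, 41}; each meets A ∖ {41}, so x IS a limit point.
Collecting: A' = {39, 40, 41}.


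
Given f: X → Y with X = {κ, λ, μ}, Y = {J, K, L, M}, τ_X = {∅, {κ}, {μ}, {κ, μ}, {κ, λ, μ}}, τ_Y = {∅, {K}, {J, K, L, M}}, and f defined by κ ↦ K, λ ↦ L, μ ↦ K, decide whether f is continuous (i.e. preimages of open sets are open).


f IS continuous.

Compute f^{-1}(U) for each U ∈ τ_Y:
  U = ∅: f^{-1}(U) = ∅ ∈ τ_X ✓.
  U = {K}: f^{-1}(U) = {κ, μ} ∈ τ_X ✓.
  U = {J, K, L, M}: f^{-1}(U) = {κ, λ, μ} ∈ τ_X ✓.
Every preimage lies in τ_X, so f IS continuous.


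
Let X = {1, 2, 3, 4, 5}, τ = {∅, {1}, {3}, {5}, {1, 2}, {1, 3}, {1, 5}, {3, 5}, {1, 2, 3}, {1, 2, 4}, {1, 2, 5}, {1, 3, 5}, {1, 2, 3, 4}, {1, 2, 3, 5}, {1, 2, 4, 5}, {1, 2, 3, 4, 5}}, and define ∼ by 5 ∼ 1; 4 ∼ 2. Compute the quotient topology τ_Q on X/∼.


X/∼ = {[1=5], [2=4], [3]}; |τ_Q| = 6.

Equivalence classes: [1=5], [2=4], [3].
Quotient map π: X → X/∼ sends 1 ↦ [1=5], 2 ↦ [2=4], 3 ↦ [3], 4 ↦ [2=4], 5 ↦ [1=5].
For each subset V ⊆ X/∼, compute π^{-1}(V) ⊆ X and check whether π^{-1}(V) ∈ τ. V is open in τ_Q iff π^{-1}(V) ∈ τ.
  V = {}: π^{-1}(V) = ∅ ∈ τ ✓.
  V = {[1=5]}: π^{-1}(V) = {1, 5} ∈ τ ✓.
  V = {[2=4]}: π^{-1}(V) = {2, 4} ∉ τ ✗.
  V = {[1=5], [2=4]}: π^{-1}(V) = {1, 2, 4, 5} ∈ τ ✓.
  V = {[3]}: π^{-1}(V) = {3} ∈ τ ✓.
  V = {[1=5], [3]}: π^{-1}(V) = {1, 3, 5} ∈ τ ✓.
  V = {[2=4], [3]}: π^{-1}(V) = {2, 3, 4} ∉ τ ✗.
  V = {[1=5], [2=4], [3]}: π^{-1}(V) = {1, 2, 3, 4, 5} ∈ τ ✓.
Open sets in the quotient: τ_Q = {{}, {[1=5]}, {[1=5], [2=4]}, {[3]}, {[1=5], [3]}, {[1=5], [2=4], [3]}} (6 elements).


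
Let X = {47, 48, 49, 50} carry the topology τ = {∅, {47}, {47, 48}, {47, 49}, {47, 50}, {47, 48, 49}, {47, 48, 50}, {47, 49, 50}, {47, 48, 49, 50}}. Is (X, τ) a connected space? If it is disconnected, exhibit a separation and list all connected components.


(X, τ) is connected.

Find clopen sets (U ∈ τ with X ∖ U ∈ τ):
  U = ∅, X ∖ U = {47, 48, 49, 50} — both open, so U is clopen.
  U = {47, 48, 49, 50}, X ∖ U = ∅ — both open, so U is clopen.
Only trivial clopens (∅ and X) exist, so (X, τ) is connected.
Compute connected components by grouping points that agree on all clopens:
  component: {47, 48, 49, 50}


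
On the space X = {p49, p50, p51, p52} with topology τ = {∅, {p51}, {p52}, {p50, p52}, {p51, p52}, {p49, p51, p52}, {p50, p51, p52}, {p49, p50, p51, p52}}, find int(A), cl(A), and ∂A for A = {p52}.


int(A) = {p52}, cl(A) = {p49, p50, p52}, ∂A = {p49, p50}.

Closed sets in (X, τ) are complements of opens:
  closed(X, τ) = {∅, {p49}, {p50}, {p49, p50}, {p49, p51}, {p49, p50, p51}, {p49, p50, p52}, {p49, p50, p51, p52}}.
int(A) = ⋃ {U ∈ τ : U ⊆ A}. Opens contained in A: ∅, {p52}.
Taking the union of these: int(A) = {p52}.
cl(A) = ⋂ {C closed : A ⊆ C}. Closed sets containing A: {p49, p50, p52}, {p49, p50, p51, p52}.
Intersecting these: cl(A) = {p49, p50, p52}.
∂A = cl(A) ∖ int(A) = {p49, p50, p52} ∖ {p52} = {p49, p50}.


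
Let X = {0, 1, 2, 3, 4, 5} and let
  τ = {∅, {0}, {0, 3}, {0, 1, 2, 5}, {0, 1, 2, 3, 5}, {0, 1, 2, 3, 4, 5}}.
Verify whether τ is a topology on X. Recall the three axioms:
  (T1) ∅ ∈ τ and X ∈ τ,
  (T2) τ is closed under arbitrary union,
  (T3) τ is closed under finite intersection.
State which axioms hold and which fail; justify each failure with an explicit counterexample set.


τ IS a topology on X.

Axiom (T1): ∅ ∈ τ? Yes; X ∈ τ? Yes.
Axiom (T2/T3): check pairwise unions and intersections of members of τ.
All pairwise intersections and unions checked — each lies in τ. Therefore τ satisfies (T1), (T2), (T3): it IS a topology on X.


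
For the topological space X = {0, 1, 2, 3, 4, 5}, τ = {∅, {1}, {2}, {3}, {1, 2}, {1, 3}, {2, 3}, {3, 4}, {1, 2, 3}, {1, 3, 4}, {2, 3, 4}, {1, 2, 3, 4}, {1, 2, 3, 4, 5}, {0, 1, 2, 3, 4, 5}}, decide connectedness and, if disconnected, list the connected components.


(X, τ) is connected.

Find clopen sets (U ∈ τ with X ∖ U ∈ τ):
  U = ∅, X ∖ U = {0, 1, 2, 3, 4, 5} — both open, so U is clopen.
  U = {0, 1, 2, 3, 4, 5}, X ∖ U = ∅ — both open, so U is clopen.
Only trivial clopens (∅ and X) exist, so (X, τ) is connected.
Compute connected components by grouping points that agree on all clopens:
  component: {0, 1, 2, 3, 4, 5}


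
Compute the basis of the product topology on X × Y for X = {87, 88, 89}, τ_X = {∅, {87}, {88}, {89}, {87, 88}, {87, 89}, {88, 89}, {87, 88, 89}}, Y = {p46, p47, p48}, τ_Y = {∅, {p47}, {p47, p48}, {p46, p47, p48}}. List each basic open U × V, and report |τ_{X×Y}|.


Basis B = {∅ × ∅, {87} × {p47}, {88} × {p47}, {89} × {p47}, {87} × {p47, p48}, {87, 88} × {p47}, {87, 89} × {p47}, {88} × {p47, p48}, {88, 89} × {p47}, {89} × {p47, p48}, {87} × {p46, p47, p48}, {87, 88, 89} × {p47}, {88} × {p46, p47, p48}, {89} × {p46, p47, p48}, {87, 88} × {p47, p48}, {87, 89} × {p47, p48}, {88, 89} × {p47, p48}, {87, 88} × {p46, p47, p48}, {87, 89} × {p46, p47, p48}, {87, 88, 89} × {p47, p48}, {88, 89} × {p46, p47, p48}, {87, 88, 89} × {p46, p47, p48}}; |τ_{X×Y}| = 64.

Enumerate products U × V with U ∈ τ_X, V ∈ τ_Y (deduplicated):
  ∅ × ∅ = {} (∅)
  {87} × {p47} = {(87,p47)}
  {88} × {p47} = {(88,p47)}
  {89} × {p47} = {(89,p47)}
  {87} × {p47, p48} = {(87,p47), (87,p48)}
  {87, 88} × {p47} = {(87,p47), (88,p47)}
  {87, 89} × {p47} = {(87,p47), (89,p47)}
  {88} × {p47, p48} = {(88,p47), (88,p48)}
  {88, 89} × {p47} = {(88,p47), (89,p47)}
  {89} × {p47, p48} = {(89,p47), (89,p48)}
  {87} × {p46, p47, p48} = {(87,p46), (87,p47), (87,p48)}
  {87, 88, 89} × {p47} = {(87,p47), (88,p47), (89,p47)}
  {88} × {p46, p47, p48} = {(88,p46), (88,p47), (88,p48)}
  {89} × {p46, p47, p48} = {(89,p46), (89,p47), (89,p48)}
  {87, 88} × {p47, p48} = {(87,p47), (87,p48), (88,p47), (88,p48)}
  {87, 89} × {p47, p48} = {(87,p47), (87,p48), (89,p47), (89,p48)}
  {88, 89} × {p47, p48} = {(88,p47), (88,p48), (89,p47), (89,p48)}
  {87, 88} × {p46, p47, p48} = {(87,p46), (87,p47), (87,p48), (88,p46), (88,p47), (88,p48)}
  {87, 89} × {p46, p47, p48} = {(87,p46), (87,p47), (87,p48), (89,p46), (89,p47), (89,p48)}
  {87, 88, 89} × {p47, p48} = {(87,p47), (87,p48), (88,p47), (88,p48), (89,p47), (89,p48)}
  {88, 89} × {p46, p47, p48} = {(88,p46), (88,p47), (88,p48), (89,p46), (89,p47), (89,p48)}
  {87, 88, 89} × {p46, p47, p48} = {(87,p46), (87,p47), (87,p48), (88,p46), (88,p47), (88,p48), (89,p46), (89,p47), (89,p48)}
These 22 distinct sets form the basis B.
Close under arbitrary unions to get τ_{X×Y}; counting gives |τ_{X×Y}| = 64.


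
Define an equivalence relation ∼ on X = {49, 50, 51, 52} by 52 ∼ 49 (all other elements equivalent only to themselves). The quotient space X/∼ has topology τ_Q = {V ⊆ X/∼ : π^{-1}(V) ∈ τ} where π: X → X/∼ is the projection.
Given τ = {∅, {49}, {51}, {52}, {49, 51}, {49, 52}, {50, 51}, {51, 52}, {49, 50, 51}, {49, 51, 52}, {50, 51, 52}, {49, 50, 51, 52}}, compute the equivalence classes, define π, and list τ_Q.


X/∼ = {[49=52], [50], [51]}; |τ_Q| = 6.

Equivalence classes: [49=52], [50], [51].
Quotient map π: X → X/∼ sends 49 ↦ [49=52], 50 ↦ [50], 51 ↦ [51], 52 ↦ [49=52].
For each subset V ⊆ X/∼, compute π^{-1}(V) ⊆ X and check whether π^{-1}(V) ∈ τ. V is open in τ_Q iff π^{-1}(V) ∈ τ.
  V = {}: π^{-1}(V) = ∅ ∈ τ ✓.
  V = {[49=52]}: π^{-1}(V) = {49, 52} ∈ τ ✓.
  V = {[50]}: π^{-1}(V) = {50} ∉ τ ✗.
  V = {[49=52], [50]}: π^{-1}(V) = {49, 50, 52} ∉ τ ✗.
  V = {[51]}: π^{-1}(V) = {51} ∈ τ ✓.
  V = {[49=52], [51]}: π^{-1}(V) = {49, 51, 52} ∈ τ ✓.
  V = {[50], [51]}: π^{-1}(V) = {50, 51} ∈ τ ✓.
  V = {[49=52], [50], [51]}: π^{-1}(V) = {49, 50, 51, 52} ∈ τ ✓.
Open sets in the quotient: τ_Q = {{}, {[49=52]}, {[51]}, {[49=52], [51]}, {[50], [51]}, {[49=52], [50], [51]}} (6 elements).


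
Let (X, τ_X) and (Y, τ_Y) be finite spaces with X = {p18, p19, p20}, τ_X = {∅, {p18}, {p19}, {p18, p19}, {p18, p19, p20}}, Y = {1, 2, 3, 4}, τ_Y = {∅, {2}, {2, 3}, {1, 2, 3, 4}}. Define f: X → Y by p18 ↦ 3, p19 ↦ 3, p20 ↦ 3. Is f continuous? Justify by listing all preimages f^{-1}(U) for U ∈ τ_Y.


f IS continuous.

Compute f^{-1}(U) for each U ∈ τ_Y:
  U = ∅: f^{-1}(U) = ∅ ∈ τ_X ✓.
  U = {2}: f^{-1}(U) = ∅ ∈ τ_X ✓.
  U = {2, 3}: f^{-1}(U) = {p18, p19, p20} ∈ τ_X ✓.
  U = {1, 2, 3, 4}: f^{-1}(U) = {p18, p19, p20} ∈ τ_X ✓.
Every preimage lies in τ_X, so f IS continuous.


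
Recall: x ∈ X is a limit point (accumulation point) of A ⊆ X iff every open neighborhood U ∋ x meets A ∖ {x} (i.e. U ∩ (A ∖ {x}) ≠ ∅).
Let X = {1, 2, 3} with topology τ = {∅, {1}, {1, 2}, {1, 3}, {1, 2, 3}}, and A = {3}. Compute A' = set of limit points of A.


A' = ∅

For each x ∈ X, list the open sets U ∈ τ with x ∈ U, then check whether U ∩ (A ∖ {x}) ≠ ∅ for every such U.
  x = 1: open {1} ∋ x has {1} ∩ (A ∖ {1}) = ∅, so x is NOT a limit point.
  x = 2: open {1, 2} ∋ x has {1, 2} ∩ (A ∖ {2}) = ∅, so x is NOT a limit point.
  x = 3: open {1, 3} ∋ x has {1, 3} ∩ (A ∖ {3}) = ∅, so x is NOT a limit point.
Collecting: A' = ∅.


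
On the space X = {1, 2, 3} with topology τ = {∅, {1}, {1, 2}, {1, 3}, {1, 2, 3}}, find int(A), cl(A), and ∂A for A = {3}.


int(A) = ∅, cl(A) = {3}, ∂A = {3}.

Closed sets in (X, τ) are complements of opens:
  closed(X, τ) = {∅, {2}, {3}, {2, 3}, {1, 2, 3}}.
int(A) = ⋃ {U ∈ τ : U ⊆ A}. Opens contained in A: ∅.
Taking the union of these: int(A) = ∅.
cl(A) = ⋂ {C closed : A ⊆ C}. Closed sets containing A: {3}, {2, 3}, {1, 2, 3}.
Intersecting these: cl(A) = {3}.
∂A = cl(A) ∖ int(A) = {3} ∖ ∅ = {3}.


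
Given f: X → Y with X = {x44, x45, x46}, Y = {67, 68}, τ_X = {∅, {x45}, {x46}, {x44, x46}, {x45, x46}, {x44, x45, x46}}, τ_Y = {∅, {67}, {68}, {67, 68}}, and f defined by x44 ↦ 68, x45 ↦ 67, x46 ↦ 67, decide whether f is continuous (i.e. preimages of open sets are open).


f is NOT continuous.

Compute f^{-1}(U) for each U ∈ τ_Y:
  U = ∅: f^{-1}(U) = ∅ ∈ τ_X ✓.
  U = {67}: f^{-1}(U) = {x45, x46} ∈ τ_X ✓.
  U = {68}: f^{-1}(U) = {x44} ∉ τ_X ✗.
  U = {67, 68}: f^{-1}(U) = {x44, x45, x46} ∈ τ_X ✓.
Found U = {68} with f^{-1}(U) = {x44} not in τ_X. Therefore f is NOT continuous.


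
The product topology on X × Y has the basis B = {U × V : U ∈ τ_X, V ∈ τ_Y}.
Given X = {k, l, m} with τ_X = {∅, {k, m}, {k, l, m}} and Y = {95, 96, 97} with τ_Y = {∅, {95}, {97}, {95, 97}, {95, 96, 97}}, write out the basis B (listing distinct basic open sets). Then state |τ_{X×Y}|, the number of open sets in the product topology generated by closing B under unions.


Basis B = {∅ × ∅, {k, m} × {95}, {k, m} × {97}, {k, l, m} × {95}, {k, l, m} × {97}, {k, m} × {95, 97}, {k, m} × {95, 96, 97}, {k, l, m} × {95, 97}, {k, l, m} × {95, 96, 97}}; |τ_{X×Y}| = 14.

Enumerate products U × V with U ∈ τ_X, V ∈ τ_Y (deduplicated):
  ∅ × ∅ = {} (∅)
  {k, m} × {95} = {(k,95), (m,95)}
  {k, m} × {97} = {(k,97), (m,97)}
  {k, l, m} × {95} = {(k,95), (l,95), (m,95)}
  {k, l, m} × {97} = {(k,97), (l,97), (m,97)}
  {k, m} × {95, 97} = {(k,95), (k,97), (m,95), (m,97)}
  {k, m} × {95, 96, 97} = {(k,95), (k,96), (k,97), (m,95), (m,96), (m,97)}
  {k, l, m} × {95, 97} = {(k,95), (k,97), (l,95), (l,97), (m,95), (m,97)}
  {k, l, m} × {95, 96, 97} = {(k,95), (k,96), (k,97), (l,95), (l,96), (l,97), (m,95), (m,96), (m,97)}
These 9 distinct sets form the basis B.
Close under arbitrary unions to get τ_{X×Y}; counting gives |τ_{X×Y}| = 14.


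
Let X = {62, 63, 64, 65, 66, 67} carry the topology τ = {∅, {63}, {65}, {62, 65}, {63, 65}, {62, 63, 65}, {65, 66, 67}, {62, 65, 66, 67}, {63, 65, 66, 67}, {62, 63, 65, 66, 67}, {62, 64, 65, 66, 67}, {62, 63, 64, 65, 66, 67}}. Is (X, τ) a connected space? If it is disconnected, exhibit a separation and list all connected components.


(X, τ) is disconnected; components = [{63}, {62, 64, 65, 66, 67}].

Find clopen sets (U ∈ τ with X ∖ U ∈ τ):
  U = ∅, X ∖ U = {62, 63, 64, 65, 66, 67} — both open, so U is clopen.
  U = {63}, X ∖ U = {62, 64, 65, 66, 67} — both open, so U is clopen.
  U = {62, 64, 65, 66, 67}, X ∖ U = {63} — both open, so U is clopen.
  U = {62, 63, 64, 65, 66, 67}, X ∖ U = ∅ — both open, so U is clopen.
Nontrivial clopen(s) exist: e.g. {62, 64, 65, 66, 67}. So (X, τ) is disconnected.
Compute connected components by grouping points that agree on all clopens:
  component: {63}
  component: {62, 64, 65, 66, 67}


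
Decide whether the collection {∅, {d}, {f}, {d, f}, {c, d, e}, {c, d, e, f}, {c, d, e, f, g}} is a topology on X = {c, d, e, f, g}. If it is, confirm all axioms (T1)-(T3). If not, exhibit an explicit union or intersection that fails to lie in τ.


τ IS a topology on X.

Axiom (T1): ∅ ∈ τ? Yes; X ∈ τ? Yes.
Axiom (T2/T3): check pairwise unions and intersections of members of τ.
All pairwise intersections and unions checked — each lies in τ. Therefore τ satisfies (T1), (T2), (T3): it IS a topology on X.


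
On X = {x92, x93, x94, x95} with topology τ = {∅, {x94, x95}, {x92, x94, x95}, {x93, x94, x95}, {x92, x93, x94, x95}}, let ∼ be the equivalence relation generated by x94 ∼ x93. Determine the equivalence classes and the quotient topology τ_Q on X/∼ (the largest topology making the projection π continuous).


X/∼ = {[x92], [x93=x94], [x95]}; |τ_Q| = 3.

Equivalence classes: [x92], [x93=x94], [x95].
Quotient map π: X → X/∼ sends x92 ↦ [x92], x93 ↦ [x93=x94], x94 ↦ [x93=x94], x95 ↦ [x95].
For each subset V ⊆ X/∼, compute π^{-1}(V) ⊆ X and check whether π^{-1}(V) ∈ τ. V is open in τ_Q iff π^{-1}(V) ∈ τ.
  V = {}: π^{-1}(V) = ∅ ∈ τ ✓.
  V = {[x92]}: π^{-1}(V) = {x92} ∉ τ ✗.
  V = {[x93=x94]}: π^{-1}(V) = {x93, x94} ∉ τ ✗.
  V = {[x92], [x93=x94]}: π^{-1}(V) = {x92, x93, x94} ∉ τ ✗.
  V = {[x95]}: π^{-1}(V) = {x95} ∉ τ ✗.
  V = {[x92], [x95]}: π^{-1}(V) = {x92, x95} ∉ τ ✗.
  V = {[x93=x94], [x95]}: π^{-1}(V) = {x93, x94, x95} ∈ τ ✓.
  V = {[x92], [x93=x94], [x95]}: π^{-1}(V) = {x92, x93, x94, x95} ∈ τ ✓.
Open sets in the quotient: τ_Q = {{}, {[x93=x94], [x95]}, {[x92], [x93=x94], [x95]}} (3 elements).


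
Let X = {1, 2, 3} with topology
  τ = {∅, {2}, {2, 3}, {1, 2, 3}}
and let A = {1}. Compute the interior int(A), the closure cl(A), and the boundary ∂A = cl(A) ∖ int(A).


int(A) = ∅, cl(A) = {1}, ∂A = {1}.

Closed sets in (X, τ) are complements of opens:
  closed(X, τ) = {∅, {1}, {1, 3}, {1, 2, 3}}.
int(A) = ⋃ {U ∈ τ : U ⊆ A}. Opens contained in A: ∅.
Taking the union of these: int(A) = ∅.
cl(A) = ⋂ {C closed : A ⊆ C}. Closed sets containing A: {1}, {1, 3}, {1, 2, 3}.
Intersecting these: cl(A) = {1}.
∂A = cl(A) ∖ int(A) = {1} ∖ ∅ = {1}.


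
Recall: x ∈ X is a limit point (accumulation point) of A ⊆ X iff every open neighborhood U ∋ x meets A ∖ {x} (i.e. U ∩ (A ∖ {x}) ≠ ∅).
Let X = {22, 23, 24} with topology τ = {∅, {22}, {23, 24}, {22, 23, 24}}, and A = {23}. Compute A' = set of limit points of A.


A' = {24}

For each x ∈ X, list the open sets U ∈ τ with x ∈ U, then check whether U ∩ (A ∖ {x}) ≠ ∅ for every such U.
  x = 22: open {22} ∋ x has {22} ∩ (A ∖ {22}) = ∅, so x is NOT a limit point.
  x = 23: open {23, 24} ∋ x has {23, 24} ∩ (A ∖ {23}) = ∅, so x is NOT a limit point.
  x = 24: opens ∋ x are {23, 24}, {22, 23, 24}; each meets A ∖ {24}, so x IS a limit point.
Collecting: A' = {24}.


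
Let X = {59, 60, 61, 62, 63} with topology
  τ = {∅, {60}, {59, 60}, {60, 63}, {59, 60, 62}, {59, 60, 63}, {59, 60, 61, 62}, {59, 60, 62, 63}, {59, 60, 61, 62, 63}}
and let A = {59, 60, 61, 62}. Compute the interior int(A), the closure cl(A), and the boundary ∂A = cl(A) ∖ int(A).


int(A) = {59, 60, 61, 62}, cl(A) = {59, 60, 61, 62, 63}, ∂A = {63}.

Closed sets in (X, τ) are complements of opens:
  closed(X, τ) = {∅, {61}, {63}, {61, 62}, {61, 63}, {59, 61, 62}, {61, 62, 63}, {59, 61, 62, 63}, {59, 60, 61, 62, 63}}.
int(A) = ⋃ {U ∈ τ : U ⊆ A}. Opens contained in A: ∅, {60}, {59, 60}, {59, 60, 62}, {59, 60, 61, 62}.
Taking the union of these: int(A) = {59, 60, 61, 62}.
cl(A) = ⋂ {C closed : A ⊆ C}. Closed sets containing A: {59, 60, 61, 62, 63}.
Intersecting these: cl(A) = {59, 60, 61, 62, 63}.
∂A = cl(A) ∖ int(A) = {59, 60, 61, 62, 63} ∖ {59, 60, 61, 62} = {63}.


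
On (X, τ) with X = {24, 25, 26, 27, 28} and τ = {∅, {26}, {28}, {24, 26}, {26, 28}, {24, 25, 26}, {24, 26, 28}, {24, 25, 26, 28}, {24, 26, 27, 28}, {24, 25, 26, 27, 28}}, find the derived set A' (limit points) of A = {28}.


A' = {27}

For each x ∈ X, list the open sets U ∈ τ with x ∈ U, then check whether U ∩ (A ∖ {x}) ≠ ∅ for every such U.
  x = 24: open {24, 26} ∋ x has {24, 26} ∩ (A ∖ {24}) = ∅, so x is NOT a limit point.
  x = 25: open {24, 25, 26} ∋ x has {24, 25, 26} ∩ (A ∖ {25}) = ∅, so x is NOT a limit point.
  x = 26: open {26} ∋ x has {26} ∩ (A ∖ {26}) = ∅, so x is NOT a limit point.
  x = 27: opens ∋ x are {24, 26, 27, 28}, {24, 25, 26, 27, 28}; each meets A ∖ {27}, so x IS a limit point.
  x = 28: open {28} ∋ x has {28} ∩ (A ∖ {28}) = ∅, so x is NOT a limit point.
Collecting: A' = {27}.


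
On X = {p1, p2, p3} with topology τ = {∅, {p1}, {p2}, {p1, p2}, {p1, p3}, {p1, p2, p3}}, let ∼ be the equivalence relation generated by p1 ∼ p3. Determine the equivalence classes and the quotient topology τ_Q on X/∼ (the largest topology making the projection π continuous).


X/∼ = {[p1=p3], [p2]}; |τ_Q| = 4.

Equivalence classes: [p1=p3], [p2].
Quotient map π: X → X/∼ sends p1 ↦ [p1=p3], p2 ↦ [p2], p3 ↦ [p1=p3].
For each subset V ⊆ X/∼, compute π^{-1}(V) ⊆ X and check whether π^{-1}(V) ∈ τ. V is open in τ_Q iff π^{-1}(V) ∈ τ.
  V = {}: π^{-1}(V) = ∅ ∈ τ ✓.
  V = {[p1=p3]}: π^{-1}(V) = {p1, p3} ∈ τ ✓.
  V = {[p2]}: π^{-1}(V) = {p2} ∈ τ ✓.
  V = {[p1=p3], [p2]}: π^{-1}(V) = {p1, p2, p3} ∈ τ ✓.
Open sets in the quotient: τ_Q = {{}, {[p1=p3]}, {[p2]}, {[p1=p3], [p2]}} (4 elements).


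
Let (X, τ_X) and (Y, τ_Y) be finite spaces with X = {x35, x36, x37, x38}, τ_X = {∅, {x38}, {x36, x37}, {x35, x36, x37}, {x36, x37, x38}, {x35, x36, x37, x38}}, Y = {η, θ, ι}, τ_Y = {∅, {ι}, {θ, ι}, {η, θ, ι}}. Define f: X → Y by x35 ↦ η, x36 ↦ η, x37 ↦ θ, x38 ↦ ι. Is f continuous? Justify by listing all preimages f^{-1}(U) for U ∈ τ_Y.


f is NOT continuous.

Compute f^{-1}(U) for each U ∈ τ_Y:
  U = ∅: f^{-1}(U) = ∅ ∈ τ_X ✓.
  U = {ι}: f^{-1}(U) = {x38} ∈ τ_X ✓.
  U = {θ, ι}: f^{-1}(U) = {x37, x38} ∉ τ_X ✗.
  U = {η, θ, ι}: f^{-1}(U) = {x35, x36, x37, x38} ∈ τ_X ✓.
Found U = {θ, ι} with f^{-1}(U) = {x37, x38} not in τ_X. Therefore f is NOT continuous.


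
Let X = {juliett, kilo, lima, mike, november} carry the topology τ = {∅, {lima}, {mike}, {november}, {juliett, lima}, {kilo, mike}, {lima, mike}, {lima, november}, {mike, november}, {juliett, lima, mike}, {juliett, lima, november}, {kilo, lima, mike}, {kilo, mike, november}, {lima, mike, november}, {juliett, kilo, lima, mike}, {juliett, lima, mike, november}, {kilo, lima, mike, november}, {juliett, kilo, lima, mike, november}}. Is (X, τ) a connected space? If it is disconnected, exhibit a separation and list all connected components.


(X, τ) is disconnected; components = [{november}, {juliett, lima}, {kilo, mike}].

Find clopen sets (U ∈ τ with X ∖ U ∈ τ):
  U = ∅, X ∖ U = {juliett, kilo, lima, mike, november} — both open, so U is clopen.
  U = {november}, X ∖ U = {juliett, kilo, lima, mike} — both open, so U is clopen.
  U = {juliett, lima}, X ∖ U = {kilo, mike, november} — both open, so U is clopen.
  U = {kilo, mike}, X ∖ U = {juliett, lima, november} — both open, so U is clopen.
  U = {juliett, lima, november}, X ∖ U = {kilo, mike} — both open, so U is clopen.
  U = {kilo, mike, november}, X ∖ U = {juliett, lima} — both open, so U is clopen.
  U = {juliett, kilo, lima, mike}, X ∖ U = {november} — both open, so U is clopen.
  U = {juliett, kilo, lima, mike, november}, X ∖ U = ∅ — both open, so U is clopen.
Nontrivial clopen(s) exist: e.g. {juliett, lima}. So (X, τ) is disconnected.
Compute connected components by grouping points that agree on all clopens:
  component: {november}
  component: {juliett, lima}
  component: {kilo, mike}


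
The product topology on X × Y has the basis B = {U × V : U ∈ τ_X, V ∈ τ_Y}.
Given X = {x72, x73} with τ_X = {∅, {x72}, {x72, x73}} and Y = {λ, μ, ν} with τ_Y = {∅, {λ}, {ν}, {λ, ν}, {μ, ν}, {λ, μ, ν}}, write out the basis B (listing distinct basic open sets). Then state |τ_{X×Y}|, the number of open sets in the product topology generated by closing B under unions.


Basis B = {∅ × ∅, {x72} × {λ}, {x72} × {ν}, {x72} × {λ, ν}, {x72, x73} × {λ}, {x72} × {μ, ν}, {x72, x73} × {ν}, {x72} × {λ, μ, ν}, {x72, x73} × {λ, ν}, {x72, x73} × {μ, ν}, {x72, x73} × {λ, μ, ν}}; |τ_{X×Y}| = 18.

Enumerate products U × V with U ∈ τ_X, V ∈ τ_Y (deduplicated):
  ∅ × ∅ = {} (∅)
  {x72} × {λ} = {(x72,λ)}
  {x72} × {ν} = {(x72,ν)}
  {x72} × {λ, ν} = {(x72,λ), (x72,ν)}
  {x72, x73} × {λ} = {(x72,λ), (x73,λ)}
  {x72} × {μ, ν} = {(x72,μ), (x72,ν)}
  {x72, x73} × {ν} = {(x72,ν), (x73,ν)}
  {x72} × {λ, μ, ν} = {(x72,λ), (x72,μ), (x72,ν)}
  {x72, x73} × {λ, ν} = {(x72,λ), (x72,ν), (x73,λ), (x73,ν)}
  {x72, x73} × {μ, ν} = {(x72,μ), (x72,ν), (x73,μ), (x73,ν)}
  {x72, x73} × {λ, μ, ν} = {(x72,λ), (x72,μ), (x72,ν), (x73,λ), (x73,μ), (x73,ν)}
These 11 distinct sets form the basis B.
Close under arbitrary unions to get τ_{X×Y}; counting gives |τ_{X×Y}| = 18.


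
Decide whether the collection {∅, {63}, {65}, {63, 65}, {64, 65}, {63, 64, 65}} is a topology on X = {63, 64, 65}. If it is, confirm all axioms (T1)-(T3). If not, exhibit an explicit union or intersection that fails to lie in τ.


τ IS a topology on X.

Axiom (T1): ∅ ∈ τ? Yes; X ∈ τ? Yes.
Axiom (T2/T3): check pairwise unions and intersections of members of τ.
All pairwise intersections and unions checked — each lies in τ. Therefore τ satisfies (T1), (T2), (T3): it IS a topology on X.


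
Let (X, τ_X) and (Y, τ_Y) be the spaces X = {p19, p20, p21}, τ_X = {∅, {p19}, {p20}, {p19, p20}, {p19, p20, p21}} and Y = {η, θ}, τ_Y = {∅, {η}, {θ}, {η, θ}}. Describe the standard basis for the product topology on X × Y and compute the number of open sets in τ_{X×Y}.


Basis B = {∅ × ∅, {p19} × {η}, {p19} × {θ}, {p20} × {η}, {p20} × {θ}, {p19} × {η, θ}, {p19, p20} × {η}, {p19, p20} × {θ}, {p20} × {η, θ}, {p19, p20, p21} × {η}, {p19, p20, p21} × {θ}, {p19, p20} × {η, θ}, {p19, p20, p21} × {η, θ}}; |τ_{X×Y}| = 25.

Enumerate products U × V with U ∈ τ_X, V ∈ τ_Y (deduplicated):
  ∅ × ∅ = {} (∅)
  {p19} × {η} = {(p19,η)}
  {p19} × {θ} = {(p19,θ)}
  {p20} × {η} = {(p20,η)}
  {p20} × {θ} = {(p20,θ)}
  {p19} × {η, θ} = {(p19,η), (p19,θ)}
  {p19, p20} × {η} = {(p19,η), (p20,η)}
  {p19, p20} × {θ} = {(p19,θ), (p20,θ)}
  {p20} × {η, θ} = {(p20,η), (p20,θ)}
  {p19, p20, p21} × {η} = {(p19,η), (p20,η), (p21,η)}
  {p19, p20, p21} × {θ} = {(p19,θ), (p20,θ), (p21,θ)}
  {p19, p20} × {η, θ} = {(p19,η), (p19,θ), (p20,η), (p20,θ)}
  {p19, p20, p21} × {η, θ} = {(p19,η), (p19,θ), (p20,η), (p20,θ), (p21,η), (p21,θ)}
These 13 distinct sets form the basis B.
Close under arbitrary unions to get τ_{X×Y}; counting gives |τ_{X×Y}| = 25.


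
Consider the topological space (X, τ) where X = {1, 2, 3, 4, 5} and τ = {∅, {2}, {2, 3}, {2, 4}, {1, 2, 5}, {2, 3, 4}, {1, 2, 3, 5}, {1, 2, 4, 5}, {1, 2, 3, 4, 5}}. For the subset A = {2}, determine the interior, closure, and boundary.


int(A) = {2}, cl(A) = {1, 2, 3, 4, 5}, ∂A = {1, 3, 4, 5}.

Closed sets in (X, τ) are complements of opens:
  closed(X, τ) = {∅, {3}, {4}, {1, 5}, {3, 4}, {1, 3, 5}, {1, 4, 5}, {1, 3, 4, 5}, {1, 2, 3, 4, 5}}.
int(A) = ⋃ {U ∈ τ : U ⊆ A}. Opens contained in A: ∅, {2}.
Taking the union of these: int(A) = {2}.
cl(A) = ⋂ {C closed : A ⊆ C}. Closed sets containing A: {1, 2, 3, 4, 5}.
Intersecting these: cl(A) = {1, 2, 3, 4, 5}.
∂A = cl(A) ∖ int(A) = {1, 2, 3, 4, 5} ∖ {2} = {1, 3, 4, 5}.


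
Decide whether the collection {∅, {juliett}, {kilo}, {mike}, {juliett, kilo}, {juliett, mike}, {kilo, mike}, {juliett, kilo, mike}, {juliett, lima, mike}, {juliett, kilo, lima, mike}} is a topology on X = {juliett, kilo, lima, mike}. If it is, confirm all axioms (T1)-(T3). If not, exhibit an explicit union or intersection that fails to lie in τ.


τ IS a topology on X.

Axiom (T1): ∅ ∈ τ? Yes; X ∈ τ? Yes.
Axiom (T2/T3): check pairwise unions and intersections of members of τ.
All pairwise intersections and unions checked — each lies in τ. Therefore τ satisfies (T1), (T2), (T3): it IS a topology on X.


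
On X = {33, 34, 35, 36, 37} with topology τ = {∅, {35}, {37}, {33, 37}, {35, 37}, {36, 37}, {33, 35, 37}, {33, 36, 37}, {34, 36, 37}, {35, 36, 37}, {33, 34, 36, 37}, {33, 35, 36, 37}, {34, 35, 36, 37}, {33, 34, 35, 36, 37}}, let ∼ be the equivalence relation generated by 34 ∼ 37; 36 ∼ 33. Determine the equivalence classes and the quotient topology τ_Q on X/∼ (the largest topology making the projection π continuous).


X/∼ = {[33=36], [34=37], [35]}; |τ_Q| = 4.

Equivalence classes: [33=36], [34=37], [35].
Quotient map π: X → X/∼ sends 33 ↦ [33=36], 34 ↦ [34=37], 35 ↦ [35], 36 ↦ [33=36], 37 ↦ [34=37].
For each subset V ⊆ X/∼, compute π^{-1}(V) ⊆ X and check whether π^{-1}(V) ∈ τ. V is open in τ_Q iff π^{-1}(V) ∈ τ.
  V = {}: π^{-1}(V) = ∅ ∈ τ ✓.
  V = {[33=36]}: π^{-1}(V) = {33, 36} ∉ τ ✗.
  V = {[34=37]}: π^{-1}(V) = {34, 37} ∉ τ ✗.
  V = {[33=36], [34=37]}: π^{-1}(V) = {33, 34, 36, 37} ∈ τ ✓.
  V = {[35]}: π^{-1}(V) = {35} ∈ τ ✓.
  V = {[33=36], [35]}: π^{-1}(V) = {33, 35, 36} ∉ τ ✗.
  V = {[34=37], [35]}: π^{-1}(V) = {34, 35, 37} ∉ τ ✗.
  V = {[33=36], [34=37], [35]}: π^{-1}(V) = {33, 34, 35, 36, 37} ∈ τ ✓.
Open sets in the quotient: τ_Q = {{}, {[33=36], [34=37]}, {[35]}, {[33=36], [34=37], [35]}} (4 elements).


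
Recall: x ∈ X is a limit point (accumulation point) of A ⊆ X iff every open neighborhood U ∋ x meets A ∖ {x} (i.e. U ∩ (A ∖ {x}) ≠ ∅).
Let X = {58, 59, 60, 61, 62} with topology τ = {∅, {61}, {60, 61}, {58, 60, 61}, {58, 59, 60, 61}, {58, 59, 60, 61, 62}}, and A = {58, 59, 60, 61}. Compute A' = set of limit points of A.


A' = {58, 59, 60, 62}

For each x ∈ X, list the open sets U ∈ τ with x ∈ U, then check whether U ∩ (A ∖ {x}) ≠ ∅ for every such U.
  x = 58: opens ∋ x are {58, 60, 61}, {58, 59, 60, 61}, {58, 59, 60, 61, 62}; each meets A ∖ {58}, so x IS a limit point.
  x = 59: opens ∋ x are {58, 59, 60, 61}, {58, 59, 60, 61, 62}; each meets A ∖ {59}, so x IS a limit point.
  x = 60: opens ∋ x are {60, 61}, {58, 60, 61}, {58, 59, 60, 61}, {58, 59, 60, 61, 62}; each meets A ∖ {60}, so x IS a limit point.
  x = 61: open {61} ∋ x has {61} ∩ (A ∖ {61}) = ∅, so x is NOT a limit point.
  x = 62: opens ∋ x are {58, 59, 60, 61, 62}; each meets A ∖ {62}, so x IS a limit point.
Collecting: A' = {58, 59, 60, 62}.


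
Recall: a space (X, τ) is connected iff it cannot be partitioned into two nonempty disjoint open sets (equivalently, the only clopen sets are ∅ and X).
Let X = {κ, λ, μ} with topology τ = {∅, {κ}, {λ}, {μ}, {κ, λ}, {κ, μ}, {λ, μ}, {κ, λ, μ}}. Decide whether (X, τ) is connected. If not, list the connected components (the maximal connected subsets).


(X, τ) is disconnected; components = [{κ}, {λ}, {μ}].

Find clopen sets (U ∈ τ with X ∖ U ∈ τ):
  U = ∅, X ∖ U = {κ, λ, μ} — both open, so U is clopen.
  U = {κ}, X ∖ U = {λ, μ} — both open, so U is clopen.
  U = {λ}, X ∖ U = {κ, μ} — both open, so U is clopen.
  U = {μ}, X ∖ U = {κ, λ} — both open, so U is clopen.
  U = {κ, λ}, X ∖ U = {μ} — both open, so U is clopen.
  U = {κ, μ}, X ∖ U = {λ} — both open, so U is clopen.
  U = {λ, μ}, X ∖ U = {κ} — both open, so U is clopen.
  U = {κ, λ, μ}, X ∖ U = ∅ — both open, so U is clopen.
Nontrivial clopen(s) exist: e.g. {λ}. So (X, τ) is disconnected.
Compute connected components by grouping points that agree on all clopens:
  component: {κ}
  component: {λ}
  component: {μ}


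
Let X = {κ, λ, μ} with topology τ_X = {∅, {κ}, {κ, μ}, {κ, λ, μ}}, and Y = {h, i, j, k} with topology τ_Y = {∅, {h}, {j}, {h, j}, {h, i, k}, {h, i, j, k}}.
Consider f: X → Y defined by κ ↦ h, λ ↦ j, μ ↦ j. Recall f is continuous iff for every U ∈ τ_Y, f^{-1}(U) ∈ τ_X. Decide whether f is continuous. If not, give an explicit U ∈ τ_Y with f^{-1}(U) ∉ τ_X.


f is NOT continuous.

Compute f^{-1}(U) for each U ∈ τ_Y:
  U = ∅: f^{-1}(U) = ∅ ∈ τ_X ✓.
  U = {h}: f^{-1}(U) = {κ} ∈ τ_X ✓.
  U = {j}: f^{-1}(U) = {λ, μ} ∉ τ_X ✗.
  U = {h, j}: f^{-1}(U) = {κ, λ, μ} ∈ τ_X ✓.
  U = {h, i, k}: f^{-1}(U) = {κ} ∈ τ_X ✓.
  U = {h, i, j, k}: f^{-1}(U) = {κ, λ, μ} ∈ τ_X ✓.
Found U = {j} with f^{-1}(U) = {λ, μ} not in τ_X. Therefore f is NOT continuous.


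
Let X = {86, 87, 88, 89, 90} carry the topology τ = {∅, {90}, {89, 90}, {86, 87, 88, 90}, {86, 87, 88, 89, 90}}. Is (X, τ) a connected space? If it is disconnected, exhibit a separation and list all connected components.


(X, τ) is connected.

Find clopen sets (U ∈ τ with X ∖ U ∈ τ):
  U = ∅, X ∖ U = {86, 87, 88, 89, 90} — both open, so U is clopen.
  U = {86, 87, 88, 89, 90}, X ∖ U = ∅ — both open, so U is clopen.
Only trivial clopens (∅ and X) exist, so (X, τ) is connected.
Compute connected components by grouping points that agree on all clopens:
  component: {86, 87, 88, 89, 90}


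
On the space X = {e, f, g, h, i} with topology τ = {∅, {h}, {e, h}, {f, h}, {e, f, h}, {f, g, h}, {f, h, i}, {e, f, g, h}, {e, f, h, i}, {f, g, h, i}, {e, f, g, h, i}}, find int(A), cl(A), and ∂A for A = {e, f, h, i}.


int(A) = {e, f, h, i}, cl(A) = {e, f, g, h, i}, ∂A = {g}.

Closed sets in (X, τ) are complements of opens:
  closed(X, τ) = {∅, {e}, {g}, {i}, {e, g}, {e, i}, {g, i}, {e, g, i}, {f, g, i}, {e, f, g, i}, {e, f, g, h, i}}.
int(A) = ⋃ {U ∈ τ : U ⊆ A}. Opens contained in A: ∅, {h}, {e, h}, {f, h}, {e, f, h}, {f, h, i}, {e, f, h, i}.
Taking the union of these: int(A) = {e, f, h, i}.
cl(A) = ⋂ {C closed : A ⊆ C}. Closed sets containing A: {e, f, g, h, i}.
Intersecting these: cl(A) = {e, f, g, h, i}.
∂A = cl(A) ∖ int(A) = {e, f, g, h, i} ∖ {e, f, h, i} = {g}.


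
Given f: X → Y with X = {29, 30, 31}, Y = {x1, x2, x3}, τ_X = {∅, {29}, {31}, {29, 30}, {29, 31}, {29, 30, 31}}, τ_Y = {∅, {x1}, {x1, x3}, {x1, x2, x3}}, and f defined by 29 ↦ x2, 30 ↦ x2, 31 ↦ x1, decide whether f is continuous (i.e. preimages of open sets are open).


f IS continuous.

Compute f^{-1}(U) for each U ∈ τ_Y:
  U = ∅: f^{-1}(U) = ∅ ∈ τ_X ✓.
  U = {x1}: f^{-1}(U) = {31} ∈ τ_X ✓.
  U = {x1, x3}: f^{-1}(U) = {31} ∈ τ_X ✓.
  U = {x1, x2, x3}: f^{-1}(U) = {29, 30, 31} ∈ τ_X ✓.
Every preimage lies in τ_X, so f IS continuous.


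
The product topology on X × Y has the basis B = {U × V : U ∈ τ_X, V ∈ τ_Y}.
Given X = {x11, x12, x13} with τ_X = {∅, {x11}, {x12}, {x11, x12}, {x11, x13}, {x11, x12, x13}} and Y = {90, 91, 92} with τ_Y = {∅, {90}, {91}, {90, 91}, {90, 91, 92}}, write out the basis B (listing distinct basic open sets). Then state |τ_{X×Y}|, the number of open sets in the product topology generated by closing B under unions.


Basis B = {∅ × ∅, {x11} × {90}, {x11} × {91}, {x12} × {90}, {x12} × {91}, {x11} × {90, 91}, {x11, x12} × {90}, {x11, x13} × {90}, {x11, x12} × {91}, {x11, x13} × {91}, {x12} × {90, 91}, {x11} × {90, 91, 92}, {x11, x12, x13} × {90}, {x11, x12, x13} × {91}, {x12} × {90, 91, 92}, {x11, x12} × {90, 91}, {x11, x13} × {90, 91}, {x11, x12} × {90, 91, 92}, {x11, x13} × {90, 91, 92}, {x11, x12, x13} × {90, 91}, {x11, x12, x13} × {90, 91, 92}}; |τ_{X×Y}| = 70.

Enumerate products U × V with U ∈ τ_X, V ∈ τ_Y (deduplicated):
  ∅ × ∅ = {} (∅)
  {x11} × {90} = {(x11,90)}
  {x11} × {91} = {(x11,91)}
  {x12} × {90} = {(x12,90)}
  {x12} × {91} = {(x12,91)}
  {x11} × {90, 91} = {(x11,90), (x11,91)}
  {x11, x12} × {90} = {(x11,90), (x12,90)}
  {x11, x13} × {90} = {(x11,90), (x13,90)}
  {x11, x12} × {91} = {(x11,91), (x12,91)}
  {x11, x13} × {91} = {(x11,91), (x13,91)}
  {x12} × {90, 91} = {(x12,90), (x12,91)}
  {x11} × {90, 91, 92} = {(x11,90), (x11,91), (x11,92)}
  {x11, x12, x13} × {90} = {(x11,90), (x12,90), (x13,90)}
  {x11, x12, x13} × {91} = {(x11,91), (x12,91), (x13,91)}
  {x12} × {90, 91, 92} = {(x12,90), (x12,91), (x12,92)}
  {x11, x12} × {90, 91} = {(x11,90), (x11,91), (x12,90), (x12,91)}
  {x11, x13} × {90, 91} = {(x11,90), (x11,91), (x13,90), (x13,91)}
  {x11, x12} × {90, 91, 92} = {(x11,90), (x11,91), (x11,92), (x12,90), (x12,91), (x12,92)}
  {x11, x13} × {90, 91, 92} = {(x11,90), (x11,91), (x11,92), (x13,90), (x13,91), (x13,92)}
  {x11, x12, x13} × {90, 91} = {(x11,90), (x11,91), (x12,90), (x12,91), (x13,90), (x13,91)}
  {x11, x12, x13} × {90, 91, 92} = {(x11,90), (x11,91), (x11,92), (x12,90), (x12,91), (x12,92), (x13,90), (x13,91), (x13,92)}
These 21 distinct sets form the basis B.
Close under arbitrary unions to get τ_{X×Y}; counting gives |τ_{X×Y}| = 70.


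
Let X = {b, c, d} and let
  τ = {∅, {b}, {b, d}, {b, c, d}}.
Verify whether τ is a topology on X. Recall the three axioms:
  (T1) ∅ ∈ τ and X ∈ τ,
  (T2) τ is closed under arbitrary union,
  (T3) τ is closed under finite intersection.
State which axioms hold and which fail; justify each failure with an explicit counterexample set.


τ IS a topology on X.

Axiom (T1): ∅ ∈ τ? Yes; X ∈ τ? Yes.
Axiom (T2/T3): check pairwise unions and intersections of members of τ.
All pairwise intersections and unions checked — each lies in τ. Therefore τ satisfies (T1), (T2), (T3): it IS a topology on X.
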